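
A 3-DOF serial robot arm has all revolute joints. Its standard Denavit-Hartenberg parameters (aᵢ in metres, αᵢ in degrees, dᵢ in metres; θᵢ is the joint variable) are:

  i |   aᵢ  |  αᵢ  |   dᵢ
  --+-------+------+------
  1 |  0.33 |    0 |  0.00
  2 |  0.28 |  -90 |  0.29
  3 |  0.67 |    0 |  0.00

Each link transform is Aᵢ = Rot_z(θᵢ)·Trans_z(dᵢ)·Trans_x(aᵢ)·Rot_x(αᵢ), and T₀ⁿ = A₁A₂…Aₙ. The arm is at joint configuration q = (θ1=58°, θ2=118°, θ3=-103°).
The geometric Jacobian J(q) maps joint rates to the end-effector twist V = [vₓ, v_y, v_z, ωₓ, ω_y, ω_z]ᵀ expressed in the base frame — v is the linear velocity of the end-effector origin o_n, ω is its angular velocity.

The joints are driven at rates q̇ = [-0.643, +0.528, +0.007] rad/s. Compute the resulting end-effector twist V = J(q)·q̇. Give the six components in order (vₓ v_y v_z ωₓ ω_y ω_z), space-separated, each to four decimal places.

o_n = [0.0459, 0.2889, 0.9428]
J₁: ẑ×o_n = [-0.2889, 0.0459, 0.0000], ω = ẑ
J2: z=[0.0000, 0.0000, 1.0000] o=[0.1749, 0.2799, 0.0000] → [-0.0090, -0.1290, 0.0000, 0.0000, 0.0000, 1.0000]
J3: z=[-0.0698, -0.9976, 0.0000] o=[-0.1044, 0.2994, 0.2900] → [-0.6512, 0.0455, 0.1507, -0.0698, -0.9976, 0.0000]
V = J·q̇ = [0.1764, -0.0973, 0.0011, -0.0005, -0.0070, -0.1150]

0.1764 -0.0973 0.0011 -0.0005 -0.0070 -0.1150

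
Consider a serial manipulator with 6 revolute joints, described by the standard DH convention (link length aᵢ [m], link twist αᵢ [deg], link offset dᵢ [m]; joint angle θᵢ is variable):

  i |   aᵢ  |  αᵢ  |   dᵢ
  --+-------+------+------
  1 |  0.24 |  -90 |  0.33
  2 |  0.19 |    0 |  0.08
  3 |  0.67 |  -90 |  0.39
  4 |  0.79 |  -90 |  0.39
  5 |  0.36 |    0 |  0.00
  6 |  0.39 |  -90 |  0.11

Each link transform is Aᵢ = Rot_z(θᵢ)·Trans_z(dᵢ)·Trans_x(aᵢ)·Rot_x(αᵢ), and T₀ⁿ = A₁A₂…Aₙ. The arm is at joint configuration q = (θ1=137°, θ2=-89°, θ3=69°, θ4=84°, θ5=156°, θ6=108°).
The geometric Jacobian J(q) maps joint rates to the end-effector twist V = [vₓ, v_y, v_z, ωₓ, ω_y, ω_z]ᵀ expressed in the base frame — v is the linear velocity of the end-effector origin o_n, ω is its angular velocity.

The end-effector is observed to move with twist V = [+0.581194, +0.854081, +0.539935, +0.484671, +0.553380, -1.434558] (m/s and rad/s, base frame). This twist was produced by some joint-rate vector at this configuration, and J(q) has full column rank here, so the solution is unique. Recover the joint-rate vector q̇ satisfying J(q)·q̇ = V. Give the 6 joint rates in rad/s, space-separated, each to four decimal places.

-0.9470 0.1910 -0.9110 0.4660 -0.1530 0.2990

o_n = [-0.7790, 0.6711, 0.1334]
J₁: ẑ×o_n = [-0.6711, -0.7790, 0.0000], ω = ẑ
J2: z=[-0.6820, -0.7314, 0.0000] o=[-0.1755, 0.1637, 0.3300] → [0.1438, -0.1341, -0.7874, -0.6820, -0.7314, 0.0000]
J3: z=[-0.6820, -0.7314, 0.0000] o=[-0.2325, 0.1074, 0.5200] → [0.2827, -0.2637, -0.7840, -0.6820, -0.7314, 0.0000]
J4: z=[-0.2501, 0.2333, -0.9397] o=[-0.9589, 0.2516, 0.7491] → [0.2506, -0.3232, -0.1469, -0.2501, 0.2333, -0.9397]
J5: z=[0.7548, -0.5609, -0.3401] o=[-0.5774, 0.9701, 0.4109] → [0.0540, 0.2780, -0.3387, 0.7548, -0.5609, -0.3401]
J6: z=[0.7548, -0.5609, -0.3401] o=[-0.7402, 0.6747, 0.5367] → [0.2250, 0.3176, -0.0244, 0.7548, -0.5609, -0.3401]
q̇ = J⁺·V = [-0.9470, 0.1910, -0.9110, 0.4660, -0.1530, 0.2990]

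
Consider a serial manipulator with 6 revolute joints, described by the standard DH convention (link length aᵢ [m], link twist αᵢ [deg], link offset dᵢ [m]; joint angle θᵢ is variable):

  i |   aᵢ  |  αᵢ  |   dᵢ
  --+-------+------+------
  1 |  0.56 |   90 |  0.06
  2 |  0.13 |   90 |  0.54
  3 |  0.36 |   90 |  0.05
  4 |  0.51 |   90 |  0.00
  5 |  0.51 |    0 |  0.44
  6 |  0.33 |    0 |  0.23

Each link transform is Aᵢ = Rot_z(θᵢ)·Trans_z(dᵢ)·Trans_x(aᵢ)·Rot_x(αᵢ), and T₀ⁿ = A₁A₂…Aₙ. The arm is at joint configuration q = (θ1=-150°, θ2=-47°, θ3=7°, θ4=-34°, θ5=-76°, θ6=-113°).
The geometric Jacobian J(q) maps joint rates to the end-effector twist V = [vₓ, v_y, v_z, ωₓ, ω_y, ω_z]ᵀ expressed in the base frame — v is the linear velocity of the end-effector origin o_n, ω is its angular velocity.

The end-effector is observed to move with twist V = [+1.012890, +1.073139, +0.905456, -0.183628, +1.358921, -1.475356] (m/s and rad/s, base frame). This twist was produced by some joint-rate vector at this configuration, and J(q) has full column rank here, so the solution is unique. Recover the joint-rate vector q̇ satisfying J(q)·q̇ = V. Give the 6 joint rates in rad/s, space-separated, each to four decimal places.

o_n = [-1.6043, 0.2391, 0.2920]
J₁: ẑ×o_n = [-0.2391, -1.6043, 0.0000], ω = ẑ
J2: z=[-0.5000, 0.8660, 0.0000] o=[-0.4850, -0.2800, 0.0600] → [0.2009, 0.1160, 0.7098, -0.5000, 0.8660, 0.0000]
J3: z=[0.6334, 0.3657, -0.6820] o=[-0.8318, 0.1433, -0.0351] → [0.1849, 0.3197, 0.3432, 0.6334, 0.3657, -0.6820]
J4: z=[0.4243, -0.9011, -0.0891] o=[-1.0331, 0.0778, -0.3305] → [-0.5466, -0.2132, -0.4463, 0.4243, -0.9011, -0.0891]
J5: z=[-0.1632, -0.1729, 0.9713] o=[-1.4873, -0.1250, -0.4429] → [-0.4807, 0.0063, -0.0796, -0.1632, -0.1729, 0.9713]
J6: z=[-0.1632, -0.1729, 0.9713] o=[-1.8790, 0.1958, 0.0014] → [-0.0923, 0.3142, 0.0404, -0.1632, -0.1729, 0.9713]
q̇ = J⁺·V = [-0.4750, 0.6290, 0.3930, -0.5890, -0.7820, -0.0260]

-0.4750 0.6290 0.3930 -0.5890 -0.7820 -0.0260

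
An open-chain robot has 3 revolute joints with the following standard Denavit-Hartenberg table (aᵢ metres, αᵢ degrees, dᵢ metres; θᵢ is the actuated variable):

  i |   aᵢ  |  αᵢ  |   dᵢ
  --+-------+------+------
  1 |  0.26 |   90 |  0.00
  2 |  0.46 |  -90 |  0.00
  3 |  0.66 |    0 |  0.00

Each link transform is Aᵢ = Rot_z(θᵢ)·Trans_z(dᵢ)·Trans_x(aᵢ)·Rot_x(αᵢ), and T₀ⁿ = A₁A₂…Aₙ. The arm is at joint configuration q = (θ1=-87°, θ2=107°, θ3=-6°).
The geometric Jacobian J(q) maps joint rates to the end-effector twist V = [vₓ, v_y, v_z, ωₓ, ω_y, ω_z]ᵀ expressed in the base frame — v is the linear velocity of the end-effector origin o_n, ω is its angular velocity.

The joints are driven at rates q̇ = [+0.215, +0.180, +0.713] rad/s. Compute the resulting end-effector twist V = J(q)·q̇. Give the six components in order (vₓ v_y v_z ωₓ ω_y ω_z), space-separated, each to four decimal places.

o_n = [-0.0724, 0.0627, 1.0676]
J₁: ẑ×o_n = [-0.0627, -0.0724, 0.0000], ω = ẑ
J2: z=[-0.9986, -0.0523, 0.0000] o=[0.0136, -0.2596, 0.0000] → [-0.0559, 1.0661, -0.3264, -0.9986, -0.0523, 0.0000]
J3: z=[-0.0500, 0.9550, -0.2924] o=[0.0066, -0.1253, 0.4399] → [0.6544, 0.0545, 0.0660, -0.0500, 0.9550, -0.2924]
V = J·q̇ = [0.4431, 0.2152, -0.0117, -0.2154, 0.6715, 0.0065]

0.4431 0.2152 -0.0117 -0.2154 0.6715 0.0065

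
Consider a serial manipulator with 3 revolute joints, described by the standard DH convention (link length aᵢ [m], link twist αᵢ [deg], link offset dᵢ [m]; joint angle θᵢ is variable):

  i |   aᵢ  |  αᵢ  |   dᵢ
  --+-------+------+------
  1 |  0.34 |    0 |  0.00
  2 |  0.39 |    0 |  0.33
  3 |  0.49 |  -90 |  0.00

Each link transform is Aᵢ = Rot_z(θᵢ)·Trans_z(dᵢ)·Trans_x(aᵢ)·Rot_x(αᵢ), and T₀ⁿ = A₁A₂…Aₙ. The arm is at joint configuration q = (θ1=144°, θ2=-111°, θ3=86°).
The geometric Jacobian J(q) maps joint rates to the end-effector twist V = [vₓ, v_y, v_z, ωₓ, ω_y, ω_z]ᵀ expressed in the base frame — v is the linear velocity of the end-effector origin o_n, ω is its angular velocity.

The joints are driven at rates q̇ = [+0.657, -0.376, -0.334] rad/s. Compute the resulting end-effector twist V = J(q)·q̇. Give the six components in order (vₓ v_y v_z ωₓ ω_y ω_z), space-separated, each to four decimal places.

o_n = [-0.1855, 0.8408, 0.3300]
J₁: ẑ×o_n = [-0.8408, -0.1855, 0.0000], ω = ẑ
J2: z=[0.0000, 0.0000, 1.0000] o=[-0.2751, 0.1998, 0.0000] → [-0.6410, 0.0895, 0.0000, 0.0000, 0.0000, 1.0000]
J3: z=[0.0000, 0.0000, 1.0000] o=[0.0520, 0.4123, 0.3300] → [-0.4286, -0.2376, 0.0000, 0.0000, 0.0000, 1.0000]
V = J·q̇ = [-0.1683, -0.0762, 0.0000, 0.0000, 0.0000, -0.0530]

-0.1683 -0.0762 0.0000 0.0000 0.0000 -0.0530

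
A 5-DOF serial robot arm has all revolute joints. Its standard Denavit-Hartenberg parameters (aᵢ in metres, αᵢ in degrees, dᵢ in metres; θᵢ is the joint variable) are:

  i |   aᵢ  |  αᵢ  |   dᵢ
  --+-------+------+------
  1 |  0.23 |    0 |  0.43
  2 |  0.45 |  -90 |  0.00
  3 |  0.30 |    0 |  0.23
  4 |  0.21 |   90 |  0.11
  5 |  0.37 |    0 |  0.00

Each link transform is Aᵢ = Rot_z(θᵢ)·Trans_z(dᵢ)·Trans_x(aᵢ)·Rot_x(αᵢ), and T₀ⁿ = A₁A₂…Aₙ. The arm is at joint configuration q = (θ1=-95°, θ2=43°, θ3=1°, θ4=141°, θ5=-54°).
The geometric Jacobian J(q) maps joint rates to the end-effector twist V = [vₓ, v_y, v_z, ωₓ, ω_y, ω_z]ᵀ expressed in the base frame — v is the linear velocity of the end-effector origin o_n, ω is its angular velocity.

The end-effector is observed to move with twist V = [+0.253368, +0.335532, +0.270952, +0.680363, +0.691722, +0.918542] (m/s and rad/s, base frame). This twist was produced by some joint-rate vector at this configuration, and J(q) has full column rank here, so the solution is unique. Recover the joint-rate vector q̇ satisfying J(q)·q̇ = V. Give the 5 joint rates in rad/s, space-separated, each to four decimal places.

0.8210 -0.0640 0.3030 0.6590 -0.2050

o_n = [0.2663, -0.5296, 0.1616]
J₁: ẑ×o_n = [0.5296, 0.2663, -0.0000], ω = ẑ
J2: z=[0.0000, 0.0000, 1.0000] o=[-0.0200, -0.2291, 0.4300] → [0.3005, 0.2864, -0.0000, 0.0000, 0.0000, 1.0000]
J3: z=[0.7880, 0.6157, 0.0000] o=[0.2570, -0.5837, 0.4300] → [-0.1653, 0.2115, 0.0369, 0.7880, 0.6157, 0.0000]
J4: z=[0.7880, 0.6157, 0.0000] o=[0.6229, -0.6785, 0.4248] → [-0.1620, 0.2074, 0.3369, 0.7880, 0.6157, 0.0000]
J5: z=[0.3790, -0.4851, -0.7880] o=[0.6077, -0.4804, 0.2955] → [0.0262, 0.3198, -0.1843, 0.3790, -0.4851, -0.7880]
q̇ = J⁺·V = [0.8210, -0.0640, 0.3030, 0.6590, -0.2050]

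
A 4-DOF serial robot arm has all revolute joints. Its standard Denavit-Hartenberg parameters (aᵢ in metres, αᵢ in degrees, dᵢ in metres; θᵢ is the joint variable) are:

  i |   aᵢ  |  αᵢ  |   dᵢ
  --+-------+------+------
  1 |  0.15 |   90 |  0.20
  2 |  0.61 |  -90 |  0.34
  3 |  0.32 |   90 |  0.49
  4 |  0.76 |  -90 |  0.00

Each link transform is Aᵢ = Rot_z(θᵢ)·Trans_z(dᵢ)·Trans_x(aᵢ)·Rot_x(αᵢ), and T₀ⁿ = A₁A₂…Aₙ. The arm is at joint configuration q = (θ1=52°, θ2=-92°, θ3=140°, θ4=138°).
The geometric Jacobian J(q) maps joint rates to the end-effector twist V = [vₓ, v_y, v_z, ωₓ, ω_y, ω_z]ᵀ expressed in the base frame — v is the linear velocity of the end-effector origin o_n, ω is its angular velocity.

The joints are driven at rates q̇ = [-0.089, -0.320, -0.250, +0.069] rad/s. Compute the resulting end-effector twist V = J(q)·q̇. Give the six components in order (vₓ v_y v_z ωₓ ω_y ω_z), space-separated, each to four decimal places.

o_n = [1.0815, 0.5765, -0.6319]
J₁: ẑ×o_n = [-0.5765, 1.0815, 0.0000], ω = ẑ
J2: z=[0.7880, -0.6157, 0.0000] o=[0.0923, 0.1182, 0.2000] → [0.5122, 0.6555, 0.9701, 0.7880, -0.6157, 0.0000]
J3: z=[0.6153, 0.7875, -0.0349] o=[0.3472, -0.1079, -0.4096] → [-0.1511, 0.1111, -0.1573, 0.6153, 0.7875, -0.0349]
J4: z=[-0.6175, 0.4539, -0.6424] o=[0.4918, 0.4114, -0.1817] → [-0.0983, -0.6568, -0.3696, -0.6175, 0.4539, -0.6424]
V = J·q̇ = [-0.0816, -0.3791, -0.2966, -0.4486, 0.0315, -0.1246]

-0.0816 -0.3791 -0.2966 -0.4486 0.0315 -0.1246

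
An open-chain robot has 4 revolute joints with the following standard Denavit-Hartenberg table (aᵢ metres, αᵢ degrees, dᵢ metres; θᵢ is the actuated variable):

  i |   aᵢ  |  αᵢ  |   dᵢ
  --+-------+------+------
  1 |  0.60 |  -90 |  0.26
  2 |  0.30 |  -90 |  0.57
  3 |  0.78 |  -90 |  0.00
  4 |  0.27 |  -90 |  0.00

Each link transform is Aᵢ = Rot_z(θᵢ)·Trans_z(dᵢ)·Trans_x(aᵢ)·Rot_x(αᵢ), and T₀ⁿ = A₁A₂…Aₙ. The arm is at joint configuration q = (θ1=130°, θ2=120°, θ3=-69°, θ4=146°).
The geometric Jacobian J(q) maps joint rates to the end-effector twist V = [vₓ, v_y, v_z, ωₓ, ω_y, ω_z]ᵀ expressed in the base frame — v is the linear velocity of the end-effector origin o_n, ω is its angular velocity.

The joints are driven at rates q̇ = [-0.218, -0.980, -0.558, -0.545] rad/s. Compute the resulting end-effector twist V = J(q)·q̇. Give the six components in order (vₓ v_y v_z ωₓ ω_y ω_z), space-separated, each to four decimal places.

-0.6878 0.6904 0.0479 0.1270 1.0695 -0.0564

o_n = [-1.1436, -0.3316, -0.2479]
J₁: ẑ×o_n = [0.3316, -1.1436, 0.0000], ω = ẑ
J2: z=[-0.7660, -0.6428, 0.0000] o=[-0.3857, 0.4596, 0.2600] → [0.3265, -0.3891, 0.1189, -0.7660, -0.6428, 0.0000]
J3: z=[0.5567, -0.6634, 0.5000] o=[-0.7259, -0.0217, 0.0002] → [0.3196, -0.0708, -0.4497, 0.5567, -0.6634, 0.5000]
J4: z=[0.5746, -0.1272, -0.8085] o=[-1.1939, -0.5968, -0.2419] → [0.2152, -0.0372, 0.1588, 0.5746, -0.1272, -0.8085]
V = J·q̇ = [-0.6878, 0.6904, 0.0479, 0.1270, 1.0695, -0.0564]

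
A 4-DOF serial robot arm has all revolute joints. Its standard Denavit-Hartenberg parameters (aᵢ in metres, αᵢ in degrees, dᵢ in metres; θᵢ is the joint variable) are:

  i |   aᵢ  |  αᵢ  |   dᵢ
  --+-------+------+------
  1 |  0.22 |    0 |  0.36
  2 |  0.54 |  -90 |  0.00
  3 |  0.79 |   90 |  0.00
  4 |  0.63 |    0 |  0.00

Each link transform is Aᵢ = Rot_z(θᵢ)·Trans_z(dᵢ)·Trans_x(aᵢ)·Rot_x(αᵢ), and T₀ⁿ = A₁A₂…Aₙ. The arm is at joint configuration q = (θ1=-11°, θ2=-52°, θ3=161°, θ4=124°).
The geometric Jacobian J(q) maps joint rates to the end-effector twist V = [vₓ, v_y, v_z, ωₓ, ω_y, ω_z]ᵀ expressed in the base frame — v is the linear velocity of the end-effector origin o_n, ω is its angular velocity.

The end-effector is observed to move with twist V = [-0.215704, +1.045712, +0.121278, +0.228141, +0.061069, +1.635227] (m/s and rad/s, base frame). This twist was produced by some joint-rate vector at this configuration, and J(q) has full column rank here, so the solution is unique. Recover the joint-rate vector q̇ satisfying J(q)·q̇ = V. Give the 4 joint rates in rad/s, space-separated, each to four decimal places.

0.8230 0.9550 0.2310 0.1510

o_n = [0.7386, 0.0827, 0.2175]
J₁: ẑ×o_n = [-0.0827, 0.7386, 0.0000], ω = ẑ
J2: z=[0.0000, 0.0000, 1.0000] o=[0.2160, -0.0420, 0.3600] → [-0.1247, 0.5226, 0.0000, 0.0000, 0.0000, 1.0000]
J3: z=[0.8910, 0.4540, 0.0000] o=[0.4611, -0.5231, 0.3600] → [-0.0647, 0.1270, 0.4139, 0.8910, 0.4540, 0.0000]
J4: z=[0.1478, -0.2901, -0.9455] o=[0.1220, 0.1424, 0.1028] → [-0.0897, -0.6000, 0.1700, 0.1478, -0.2901, -0.9455]
q̇ = J⁺·V = [0.8230, 0.9550, 0.2310, 0.1510]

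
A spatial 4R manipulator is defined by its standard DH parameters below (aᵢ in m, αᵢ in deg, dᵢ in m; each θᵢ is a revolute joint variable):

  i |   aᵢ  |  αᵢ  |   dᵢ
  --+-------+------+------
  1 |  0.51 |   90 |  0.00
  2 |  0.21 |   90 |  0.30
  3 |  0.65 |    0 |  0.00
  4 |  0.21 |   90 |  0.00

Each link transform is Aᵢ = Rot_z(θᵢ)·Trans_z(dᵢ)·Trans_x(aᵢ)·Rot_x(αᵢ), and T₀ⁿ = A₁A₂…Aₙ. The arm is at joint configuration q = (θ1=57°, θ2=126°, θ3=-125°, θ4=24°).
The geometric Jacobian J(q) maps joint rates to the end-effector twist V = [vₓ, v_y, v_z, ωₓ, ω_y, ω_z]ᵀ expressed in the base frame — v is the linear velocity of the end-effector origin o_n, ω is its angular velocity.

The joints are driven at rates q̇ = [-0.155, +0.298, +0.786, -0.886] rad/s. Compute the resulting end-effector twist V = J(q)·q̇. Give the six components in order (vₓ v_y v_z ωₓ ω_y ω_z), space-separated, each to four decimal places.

o_n = [-0.0251, 0.7666, -0.1641]
J₁: ẑ×o_n = [-0.7666, -0.0251, 0.0000], ω = ẑ
J2: z=[0.8387, -0.5446, 0.0000] o=[0.2778, 0.4277, 0.0000] → [0.0894, 0.1377, 0.1193, 0.8387, -0.5446, 0.0000]
J3: z=[0.4406, 0.6785, 0.5878] o=[0.4621, 0.1608, 0.1699] → [-0.5827, -0.1392, 0.5975, 0.4406, 0.6785, 0.5878]
J4: z=[0.4406, 0.6785, 0.5878] o=[0.1349, 0.6346, -0.1317] → [-0.0996, -0.0798, 0.1668, 0.4406, 0.6785, 0.5878]
V = J·q̇ = [-0.2243, 0.0062, 0.3574, 0.2059, -0.2302, -0.2138]

-0.2243 0.0062 0.3574 0.2059 -0.2302 -0.2138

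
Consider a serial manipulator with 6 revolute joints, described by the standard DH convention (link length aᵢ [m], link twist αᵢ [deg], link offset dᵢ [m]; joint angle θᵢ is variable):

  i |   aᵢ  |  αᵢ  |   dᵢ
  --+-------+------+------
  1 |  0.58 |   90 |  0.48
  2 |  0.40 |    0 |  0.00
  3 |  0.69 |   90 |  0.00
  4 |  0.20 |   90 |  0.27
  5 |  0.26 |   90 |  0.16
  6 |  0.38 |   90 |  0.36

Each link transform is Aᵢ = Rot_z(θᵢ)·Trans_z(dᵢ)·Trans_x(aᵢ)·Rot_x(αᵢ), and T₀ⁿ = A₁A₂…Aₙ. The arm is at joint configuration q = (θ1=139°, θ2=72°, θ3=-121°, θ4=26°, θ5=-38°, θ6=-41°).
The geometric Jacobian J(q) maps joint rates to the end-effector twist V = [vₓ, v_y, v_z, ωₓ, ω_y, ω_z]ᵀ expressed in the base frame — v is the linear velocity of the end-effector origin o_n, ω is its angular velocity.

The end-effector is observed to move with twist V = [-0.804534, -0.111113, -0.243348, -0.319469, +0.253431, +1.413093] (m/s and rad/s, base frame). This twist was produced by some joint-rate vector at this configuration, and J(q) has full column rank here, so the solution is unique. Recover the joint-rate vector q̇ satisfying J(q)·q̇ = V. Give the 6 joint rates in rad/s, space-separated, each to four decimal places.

o_n = [-1.0646, 1.2695, 0.3215]
J₁: ẑ×o_n = [-1.2695, -1.0646, 0.0000], ω = ẑ
J2: z=[0.6561, 0.7547, 0.0000] o=[-0.4377, 0.3805, 0.4800] → [-0.1197, 0.1040, 1.0563, 0.6561, 0.7547, 0.0000]
J3: z=[0.6561, 0.7547, 0.0000] o=[-0.5310, 0.4616, 0.8604] → [-0.4068, 0.3536, 0.9327, 0.6561, 0.7547, 0.0000]
J4: z=[0.5696, -0.4951, -0.6561] o=[-0.8727, 0.7586, 0.3397] → [0.3442, 0.1363, 0.1960, 0.5696, -0.4951, -0.6561]
J5: z=[-0.8067, -0.4896, -0.3308] o=[-0.7504, 0.7684, 0.0269] → [0.0215, 0.3416, -0.5581, -0.8067, -0.4896, -0.3308]
J6: z=[-0.3519, -0.0517, 0.9346] o=[-1.0029, 0.9164, -0.0600] → [-0.3497, 0.0766, -0.1274, -0.3519, -0.0517, 0.9346]
q̇ = J⁺·V = [0.1080, -0.9400, 0.7310, -0.4450, -0.4860, 0.9120]

0.1080 -0.9400 0.7310 -0.4450 -0.4860 0.9120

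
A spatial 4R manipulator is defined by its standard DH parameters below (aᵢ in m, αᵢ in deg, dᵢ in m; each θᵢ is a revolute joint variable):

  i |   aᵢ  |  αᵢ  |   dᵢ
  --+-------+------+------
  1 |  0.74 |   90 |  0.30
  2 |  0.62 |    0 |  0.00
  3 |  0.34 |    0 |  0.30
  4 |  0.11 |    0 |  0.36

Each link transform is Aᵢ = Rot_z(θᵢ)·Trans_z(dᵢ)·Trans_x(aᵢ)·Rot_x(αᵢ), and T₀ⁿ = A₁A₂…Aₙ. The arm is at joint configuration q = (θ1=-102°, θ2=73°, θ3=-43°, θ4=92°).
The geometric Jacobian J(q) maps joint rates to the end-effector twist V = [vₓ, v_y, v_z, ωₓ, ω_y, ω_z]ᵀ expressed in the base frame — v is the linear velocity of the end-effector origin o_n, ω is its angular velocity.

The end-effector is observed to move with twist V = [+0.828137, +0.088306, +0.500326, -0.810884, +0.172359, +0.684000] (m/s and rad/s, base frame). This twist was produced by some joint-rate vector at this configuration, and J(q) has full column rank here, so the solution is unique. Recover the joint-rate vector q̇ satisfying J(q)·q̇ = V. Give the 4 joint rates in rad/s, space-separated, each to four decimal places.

0.6840 0.6470 0.8180 -0.6360

o_n = [-0.8862, -0.9949, 1.1562]
J₁: ẑ×o_n = [0.9949, -0.8862, 0.0000], ω = ẑ
J2: z=[-0.9781, 0.2079, 0.0000] o=[-0.1539, -0.7238, 0.3000] → [0.1780, 0.8375, 0.4174, -0.9781, 0.2079, 0.0000]
J3: z=[-0.9781, 0.2079, 0.0000] o=[-0.1915, -0.9011, 0.8929] → [0.0547, 0.2575, 0.2362, -0.9781, 0.2079, 0.0000]
J4: z=[-0.9781, 0.2079, 0.0000] o=[-0.5462, -1.1268, 1.0629] → [0.0194, 0.0912, -0.0583, -0.9781, 0.2079, 0.0000]
q̇ = J⁺·V = [0.6840, 0.6470, 0.8180, -0.6360]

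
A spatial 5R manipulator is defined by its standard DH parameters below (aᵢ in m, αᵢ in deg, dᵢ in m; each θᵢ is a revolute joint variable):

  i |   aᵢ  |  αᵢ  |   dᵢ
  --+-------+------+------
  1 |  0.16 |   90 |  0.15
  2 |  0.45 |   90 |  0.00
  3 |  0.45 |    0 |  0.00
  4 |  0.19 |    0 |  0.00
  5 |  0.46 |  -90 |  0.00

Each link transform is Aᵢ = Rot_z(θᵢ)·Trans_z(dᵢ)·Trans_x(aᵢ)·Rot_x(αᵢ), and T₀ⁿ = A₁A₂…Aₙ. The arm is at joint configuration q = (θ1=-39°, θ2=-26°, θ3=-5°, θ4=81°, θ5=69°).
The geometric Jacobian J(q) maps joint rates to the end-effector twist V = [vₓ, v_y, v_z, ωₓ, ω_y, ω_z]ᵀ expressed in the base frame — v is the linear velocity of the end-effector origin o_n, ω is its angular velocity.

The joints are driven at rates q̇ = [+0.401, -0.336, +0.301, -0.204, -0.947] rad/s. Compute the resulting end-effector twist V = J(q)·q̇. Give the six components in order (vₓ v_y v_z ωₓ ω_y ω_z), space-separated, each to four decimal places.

0.0947 -0.3225 -0.2670 0.5010 0.0266 1.1650

o_n = [0.2633, -0.7395, -0.0988]
J₁: ẑ×o_n = [0.7395, 0.2633, -0.0000], ω = ẑ
J2: z=[-0.6293, -0.7771, 0.0000] o=[0.1243, -0.1007, 0.1500] → [0.1933, -0.1565, 0.5100, -0.6293, -0.7771, 0.0000]
J3: z=[-0.3407, 0.2759, -0.8988] o=[0.4387, -0.3552, -0.0473] → [-0.3596, 0.1401, 0.1793, -0.3407, 0.2759, -0.8988]
J4: z=[-0.3407, 0.2759, -0.8988] o=[0.7765, -0.5783, -0.2438] → [-0.1049, 0.5106, 0.1965, -0.3407, 0.2759, -0.8988]
J5: z=[-0.3407, 0.2759, -0.8988] o=[0.6926, -0.7476, -0.2639] → [0.0528, 0.4421, 0.1157, -0.3407, 0.2759, -0.8988]
V = J·q̇ = [0.0947, -0.3225, -0.2670, 0.5010, 0.0266, 1.1650]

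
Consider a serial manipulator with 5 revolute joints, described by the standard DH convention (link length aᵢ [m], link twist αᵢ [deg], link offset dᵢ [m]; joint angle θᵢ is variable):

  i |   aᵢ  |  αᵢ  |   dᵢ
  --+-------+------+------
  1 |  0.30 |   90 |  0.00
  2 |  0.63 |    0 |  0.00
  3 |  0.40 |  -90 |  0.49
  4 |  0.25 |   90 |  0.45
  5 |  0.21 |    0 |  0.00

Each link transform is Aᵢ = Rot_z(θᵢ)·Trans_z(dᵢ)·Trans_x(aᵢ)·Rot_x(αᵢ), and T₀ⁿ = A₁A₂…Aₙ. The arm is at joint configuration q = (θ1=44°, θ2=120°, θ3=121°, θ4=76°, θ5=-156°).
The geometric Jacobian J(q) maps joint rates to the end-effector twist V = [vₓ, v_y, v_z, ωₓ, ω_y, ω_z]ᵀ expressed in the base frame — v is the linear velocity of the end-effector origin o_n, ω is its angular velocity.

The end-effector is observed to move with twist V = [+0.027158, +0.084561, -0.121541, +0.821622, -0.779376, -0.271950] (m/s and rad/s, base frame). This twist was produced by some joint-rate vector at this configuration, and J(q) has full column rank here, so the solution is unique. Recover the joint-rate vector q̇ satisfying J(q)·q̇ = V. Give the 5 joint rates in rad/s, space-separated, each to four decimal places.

0.1150 0.8940 0.1590 0.2310 0.3240

o_n = [0.3754, -0.2402, 0.0067]
J₁: ẑ×o_n = [0.2402, 0.3754, -0.0000], ω = ẑ
J2: z=[0.6947, -0.7193, 0.0000] o=[0.2158, 0.2084, 0.0000] → [-0.0048, -0.0046, -0.1969, 0.6947, -0.7193, 0.0000]
J3: z=[0.6947, -0.7193, 0.0000] o=[-0.0108, -0.0104, 0.5456] → [0.3877, 0.3744, 0.1181, 0.6947, -0.7193, 0.0000]
J4: z=[0.6291, 0.6076, -0.4848] o=[0.1901, -0.4976, 0.1957] → [0.0099, 0.0291, 0.0494, 0.6291, 0.6076, -0.4848]
J5: z=[-0.1703, -0.5008, -0.8486] o=[0.2836, -0.0701, -0.0753] → [-0.1855, -0.0639, 0.0749, -0.1703, -0.5008, -0.8486]
q̇ = J⁺·V = [0.1150, 0.8940, 0.1590, 0.2310, 0.3240]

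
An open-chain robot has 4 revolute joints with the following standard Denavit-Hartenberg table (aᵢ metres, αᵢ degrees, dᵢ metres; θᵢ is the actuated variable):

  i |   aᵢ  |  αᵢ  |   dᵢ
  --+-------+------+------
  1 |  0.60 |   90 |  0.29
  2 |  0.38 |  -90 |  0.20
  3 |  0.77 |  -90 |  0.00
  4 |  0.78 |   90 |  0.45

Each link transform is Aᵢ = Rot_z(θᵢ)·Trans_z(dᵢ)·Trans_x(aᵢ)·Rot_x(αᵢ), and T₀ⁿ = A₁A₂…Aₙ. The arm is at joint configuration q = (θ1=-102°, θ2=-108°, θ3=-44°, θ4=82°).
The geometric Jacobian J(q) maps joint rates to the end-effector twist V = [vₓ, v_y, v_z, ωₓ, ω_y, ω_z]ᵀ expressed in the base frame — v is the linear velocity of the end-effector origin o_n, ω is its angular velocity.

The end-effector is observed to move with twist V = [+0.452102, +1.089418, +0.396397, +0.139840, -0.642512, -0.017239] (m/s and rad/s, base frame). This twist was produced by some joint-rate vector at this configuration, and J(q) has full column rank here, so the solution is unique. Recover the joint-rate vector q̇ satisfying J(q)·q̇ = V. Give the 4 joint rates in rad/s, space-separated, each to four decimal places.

-0.4090 -0.8480 0.4490 -0.8030

o_n = [-0.3629, 0.6332, -0.7311]
J₁: ẑ×o_n = [-0.6332, -0.3629, 0.0000], ω = ẑ
J2: z=[-0.9781, 0.2079, 0.0000] o=[-0.1247, -0.5869, 0.2900] → [-0.2123, -0.9987, -1.1439, -0.9781, 0.2079, 0.0000]
J3: z=[-0.1977, -0.9303, -0.3090] o=[-0.2960, -0.4304, -0.0714] → [0.9423, -0.1098, -0.2726, -0.1977, -0.9303, -0.3090]
J4: z=[0.7483, 0.0604, -0.6607] o=[-0.7836, -0.1518, -0.5982] → [0.5106, -0.1785, 0.5620, 0.7483, 0.0604, -0.6607]
q̇ = J⁺·V = [-0.4090, -0.8480, 0.4490, -0.8030]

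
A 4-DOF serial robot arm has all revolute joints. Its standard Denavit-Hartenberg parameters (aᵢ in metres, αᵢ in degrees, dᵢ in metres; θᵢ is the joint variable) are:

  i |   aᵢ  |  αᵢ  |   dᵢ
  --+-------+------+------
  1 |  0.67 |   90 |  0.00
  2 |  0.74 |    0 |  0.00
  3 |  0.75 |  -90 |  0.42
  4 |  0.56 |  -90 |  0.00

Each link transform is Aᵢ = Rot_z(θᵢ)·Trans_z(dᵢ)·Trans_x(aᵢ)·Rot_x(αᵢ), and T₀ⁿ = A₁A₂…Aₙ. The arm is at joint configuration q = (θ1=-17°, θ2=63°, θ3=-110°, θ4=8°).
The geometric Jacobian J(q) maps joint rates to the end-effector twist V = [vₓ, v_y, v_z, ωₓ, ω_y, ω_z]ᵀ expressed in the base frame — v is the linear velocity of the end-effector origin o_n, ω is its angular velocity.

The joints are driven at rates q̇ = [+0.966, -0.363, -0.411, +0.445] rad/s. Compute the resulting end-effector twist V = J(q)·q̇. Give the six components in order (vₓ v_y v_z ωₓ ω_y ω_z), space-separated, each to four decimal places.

o_n = [1.7128, -0.8814, -0.2947]
J₁: ẑ×o_n = [0.8814, 1.7128, -0.0000], ω = ẑ
J2: z=[-0.2924, -0.9563, 0.0000] o=[0.6407, -0.1959, 0.0000] → [0.2819, -0.0862, 1.2257, -0.2924, -0.9563, 0.0000]
J3: z=[-0.2924, -0.9563, 0.0000] o=[0.9620, -0.2941, 0.6593] → [0.9124, -0.2789, 0.8897, -0.2924, -0.9563, 0.0000]
J4: z=[0.6994, -0.2138, 0.6820] o=[1.3284, -0.8453, 0.1108] → [0.1113, 0.5459, 0.0570, 0.6994, -0.2138, 0.6820]
V = J·q̇ = [0.4236, 2.0434, -0.7852, 0.5375, 0.6450, 1.2695]

0.4236 2.0434 -0.7852 0.5375 0.6450 1.2695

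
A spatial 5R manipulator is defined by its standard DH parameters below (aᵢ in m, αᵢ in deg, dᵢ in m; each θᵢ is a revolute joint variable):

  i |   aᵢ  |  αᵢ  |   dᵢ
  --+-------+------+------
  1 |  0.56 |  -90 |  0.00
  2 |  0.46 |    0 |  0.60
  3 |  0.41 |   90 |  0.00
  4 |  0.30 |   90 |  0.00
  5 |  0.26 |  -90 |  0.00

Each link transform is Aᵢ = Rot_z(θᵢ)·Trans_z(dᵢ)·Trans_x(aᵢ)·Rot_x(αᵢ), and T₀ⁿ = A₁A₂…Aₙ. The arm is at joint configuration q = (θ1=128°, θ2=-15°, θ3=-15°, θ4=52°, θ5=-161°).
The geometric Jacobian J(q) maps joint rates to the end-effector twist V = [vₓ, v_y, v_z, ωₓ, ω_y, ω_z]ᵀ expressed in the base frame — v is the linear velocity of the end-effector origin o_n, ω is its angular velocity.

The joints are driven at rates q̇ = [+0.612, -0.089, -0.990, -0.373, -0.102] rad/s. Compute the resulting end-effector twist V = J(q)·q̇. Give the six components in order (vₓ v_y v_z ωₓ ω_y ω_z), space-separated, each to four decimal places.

o_n = [-1.3872, 0.7317, 0.2674]
J₁: ẑ×o_n = [-0.7317, -1.3872, 0.0000], ω = ẑ
J2: z=[-0.7880, -0.6157, 0.0000] o=[-0.3448, 0.4413, 0.0000] → [-0.1646, 0.2107, -0.8706, -0.7880, -0.6157, 0.0000]
J3: z=[-0.7880, -0.6157, 0.0000] o=[-1.0911, 0.4220, 0.1191] → [-0.0913, 0.1169, -0.4263, -0.7880, -0.6157, 0.0000]
J4: z=[0.3078, -0.3940, 0.8660] o=[-1.3097, 0.7018, 0.3241] → [-0.0035, -0.0497, -0.0213, 0.3078, -0.3940, 0.8660]
J5: z=[0.0650, 0.9168, 0.3940] o=[-1.5945, 0.6823, 0.4164] → [-0.1560, 0.0914, -0.1868, 0.0650, 0.9168, 0.3940]
V = J·q̇ = [-0.3255, -0.9743, 0.5265, 0.7288, 0.7177, 0.2488]

-0.3255 -0.9743 0.5265 0.7288 0.7177 0.2488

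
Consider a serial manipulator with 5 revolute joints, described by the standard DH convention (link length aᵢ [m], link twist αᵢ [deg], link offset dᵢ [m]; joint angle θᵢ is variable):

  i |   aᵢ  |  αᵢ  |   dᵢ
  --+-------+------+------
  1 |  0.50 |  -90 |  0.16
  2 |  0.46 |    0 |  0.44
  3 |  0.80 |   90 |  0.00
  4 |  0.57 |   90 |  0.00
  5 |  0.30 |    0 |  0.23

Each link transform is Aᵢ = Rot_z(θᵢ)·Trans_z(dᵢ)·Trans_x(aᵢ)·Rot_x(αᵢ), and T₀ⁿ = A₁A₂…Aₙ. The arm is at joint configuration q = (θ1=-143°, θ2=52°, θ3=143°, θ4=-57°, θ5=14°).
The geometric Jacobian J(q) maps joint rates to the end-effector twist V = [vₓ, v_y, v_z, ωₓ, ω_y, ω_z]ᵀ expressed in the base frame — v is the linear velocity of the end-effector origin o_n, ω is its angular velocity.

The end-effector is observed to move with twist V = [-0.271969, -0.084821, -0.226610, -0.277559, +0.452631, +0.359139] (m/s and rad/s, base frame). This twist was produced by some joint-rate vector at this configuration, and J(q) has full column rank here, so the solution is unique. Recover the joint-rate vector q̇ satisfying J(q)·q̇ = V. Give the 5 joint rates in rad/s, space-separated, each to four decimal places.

o_n = [-0.0256, 0.4909, 0.0059]
J₁: ẑ×o_n = [-0.4909, -0.0256, 0.0000], ω = ẑ
J2: z=[0.6018, -0.7986, 0.0000] o=[-0.3993, -0.3009, 0.1600] → [0.1231, 0.0927, 0.7750, 0.6018, -0.7986, 0.0000]
J3: z=[0.6018, -0.7986, 0.0000] o=[-0.3607, -0.8227, -0.2025] → [-0.1664, -0.1254, 1.0582, 0.6018, -0.7986, 0.0000]
J4: z=[0.2067, 0.1558, -0.9659] o=[0.2564, -0.3577, 0.0046] → [0.8199, 0.2721, 0.2193, 0.2067, 0.1558, -0.9659]
J5: z=[-0.9747, -0.0526, -0.2171] o=[0.2082, 0.2045, 0.0849] → [0.0663, -0.0262, -0.2914, -0.9747, -0.0526, -0.2171]
q̇ = J⁺·V = [0.6230, -0.9440, 0.4280, 0.2680, 0.0230]

0.6230 -0.9440 0.4280 0.2680 0.0230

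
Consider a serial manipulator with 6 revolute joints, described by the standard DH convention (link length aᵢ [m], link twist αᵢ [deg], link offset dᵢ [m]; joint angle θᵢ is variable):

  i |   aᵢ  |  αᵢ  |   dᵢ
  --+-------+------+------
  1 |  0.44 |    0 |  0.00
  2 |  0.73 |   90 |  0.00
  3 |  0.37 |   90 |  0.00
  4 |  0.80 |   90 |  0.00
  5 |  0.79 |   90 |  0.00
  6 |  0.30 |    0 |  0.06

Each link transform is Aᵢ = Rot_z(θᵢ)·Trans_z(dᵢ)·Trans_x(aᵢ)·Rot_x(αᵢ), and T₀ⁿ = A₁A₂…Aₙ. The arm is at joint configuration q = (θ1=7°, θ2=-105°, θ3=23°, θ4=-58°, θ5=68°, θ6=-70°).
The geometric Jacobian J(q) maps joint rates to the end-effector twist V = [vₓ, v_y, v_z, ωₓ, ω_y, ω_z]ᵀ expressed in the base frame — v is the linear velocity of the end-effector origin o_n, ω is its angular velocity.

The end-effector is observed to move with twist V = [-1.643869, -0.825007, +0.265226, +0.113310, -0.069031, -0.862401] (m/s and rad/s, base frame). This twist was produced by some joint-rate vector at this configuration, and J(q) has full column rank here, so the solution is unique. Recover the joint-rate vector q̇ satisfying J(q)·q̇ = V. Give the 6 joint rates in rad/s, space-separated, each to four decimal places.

-0.6100 0.1420 0.2110 0.4750 0.2660 0.2440

o_n = [0.9840, -2.2305, -0.2567]
J₁: ẑ×o_n = [2.2305, 0.9840, -0.0000], ω = ẑ
J2: z=[0.0000, 0.0000, 1.0000] o=[0.4367, 0.0536, 0.0000] → [2.2841, 0.5472, -0.0000, 0.0000, 0.0000, 1.0000]
J3: z=[-0.9903, 0.1392, 0.0000] o=[0.3351, -0.6693, 0.0000] → [-0.0357, -0.2542, 1.4557, -0.9903, 0.1392, 0.0000]
J4: z=[-0.0544, -0.3869, -0.9205] o=[0.2877, -1.0065, 0.1446] → [-0.9714, -0.6627, 0.3359, -0.0544, -0.3869, -0.9205]
J5: z=[0.6334, 0.6993, -0.3314] o=[0.9052, -1.4874, 0.3102] → [-0.6427, 0.3330, -0.5257, 0.6334, 0.6993, -0.3314]
J6: z=[0.7361, -0.4124, 0.5368] o=[1.0939, -1.9487, -0.3028] → [0.1323, -0.0929, -0.2527, 0.7361, -0.4124, 0.5368]
q̇ = J⁺·V = [-0.6100, 0.1420, 0.2110, 0.4750, 0.2660, 0.2440]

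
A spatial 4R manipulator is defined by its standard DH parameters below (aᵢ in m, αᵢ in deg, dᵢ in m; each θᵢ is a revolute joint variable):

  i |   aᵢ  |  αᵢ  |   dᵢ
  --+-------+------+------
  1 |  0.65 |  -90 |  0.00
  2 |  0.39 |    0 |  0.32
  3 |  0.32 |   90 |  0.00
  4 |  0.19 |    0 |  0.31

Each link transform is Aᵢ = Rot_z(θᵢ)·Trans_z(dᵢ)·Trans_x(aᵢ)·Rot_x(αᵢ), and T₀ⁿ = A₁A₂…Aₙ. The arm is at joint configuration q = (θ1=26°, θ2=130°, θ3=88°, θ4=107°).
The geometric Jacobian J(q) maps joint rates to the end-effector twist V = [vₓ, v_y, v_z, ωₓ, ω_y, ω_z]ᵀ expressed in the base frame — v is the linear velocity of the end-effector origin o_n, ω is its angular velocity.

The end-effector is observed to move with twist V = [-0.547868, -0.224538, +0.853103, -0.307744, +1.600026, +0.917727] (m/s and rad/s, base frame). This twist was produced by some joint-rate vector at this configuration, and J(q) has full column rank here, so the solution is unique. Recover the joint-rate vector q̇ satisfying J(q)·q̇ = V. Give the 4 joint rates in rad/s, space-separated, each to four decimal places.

0.3740 0.5900 0.9830 -0.6900

o_n = [-0.2199, 0.4510, -0.3802]
J₁: ẑ×o_n = [-0.4510, -0.2199, 0.0000], ω = ẑ
J2: z=[-0.4384, 0.8988, 0.0000] o=[0.5842, 0.2849, 0.0000] → [-0.3417, -0.1667, 0.6499, -0.4384, 0.8988, 0.0000]
J3: z=[-0.4384, 0.8988, 0.0000] o=[0.2186, 0.4627, -0.2988] → [-0.0732, -0.0357, 0.3992, -0.4384, 0.8988, 0.0000]
J4: z=[-0.5534, -0.2699, -0.7880] o=[-0.0080, 0.3521, -0.1017] → [0.1530, 0.0128, -0.1119, -0.5534, -0.2699, -0.7880]
q̇ = J⁺·V = [0.3740, 0.5900, 0.9830, -0.6900]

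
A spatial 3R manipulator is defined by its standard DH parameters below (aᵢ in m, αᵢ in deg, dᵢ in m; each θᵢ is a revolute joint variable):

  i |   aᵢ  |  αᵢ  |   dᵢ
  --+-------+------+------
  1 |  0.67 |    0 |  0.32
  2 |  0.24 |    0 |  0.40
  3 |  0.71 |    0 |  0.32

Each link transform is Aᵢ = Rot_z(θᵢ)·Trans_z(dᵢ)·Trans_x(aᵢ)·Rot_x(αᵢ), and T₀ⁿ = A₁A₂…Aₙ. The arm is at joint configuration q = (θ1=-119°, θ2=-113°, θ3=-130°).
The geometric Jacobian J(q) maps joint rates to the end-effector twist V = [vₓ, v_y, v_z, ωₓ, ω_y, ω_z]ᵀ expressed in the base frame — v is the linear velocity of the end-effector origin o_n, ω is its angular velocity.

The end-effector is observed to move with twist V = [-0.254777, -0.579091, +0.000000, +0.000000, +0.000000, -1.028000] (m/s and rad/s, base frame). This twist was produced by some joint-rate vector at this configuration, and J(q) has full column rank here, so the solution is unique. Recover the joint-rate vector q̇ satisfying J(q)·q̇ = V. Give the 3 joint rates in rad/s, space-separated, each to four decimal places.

-0.4210 0.3290 -0.9360

o_n = [0.2370, -0.4217, 1.0400]
J₁: ẑ×o_n = [0.4217, 0.2370, -0.0000], ω = ẑ
J2: z=[0.0000, 0.0000, 1.0000] o=[-0.3248, -0.5860, 0.3200] → [-0.1643, 0.5618, 0.0000, 0.0000, 0.0000, 1.0000]
J3: z=[0.0000, 0.0000, 1.0000] o=[-0.4726, -0.3969, 0.7200] → [0.0248, 0.7096, -0.0000, 0.0000, 0.0000, 1.0000]
q̇ = J⁺·V = [-0.4210, 0.3290, -0.9360]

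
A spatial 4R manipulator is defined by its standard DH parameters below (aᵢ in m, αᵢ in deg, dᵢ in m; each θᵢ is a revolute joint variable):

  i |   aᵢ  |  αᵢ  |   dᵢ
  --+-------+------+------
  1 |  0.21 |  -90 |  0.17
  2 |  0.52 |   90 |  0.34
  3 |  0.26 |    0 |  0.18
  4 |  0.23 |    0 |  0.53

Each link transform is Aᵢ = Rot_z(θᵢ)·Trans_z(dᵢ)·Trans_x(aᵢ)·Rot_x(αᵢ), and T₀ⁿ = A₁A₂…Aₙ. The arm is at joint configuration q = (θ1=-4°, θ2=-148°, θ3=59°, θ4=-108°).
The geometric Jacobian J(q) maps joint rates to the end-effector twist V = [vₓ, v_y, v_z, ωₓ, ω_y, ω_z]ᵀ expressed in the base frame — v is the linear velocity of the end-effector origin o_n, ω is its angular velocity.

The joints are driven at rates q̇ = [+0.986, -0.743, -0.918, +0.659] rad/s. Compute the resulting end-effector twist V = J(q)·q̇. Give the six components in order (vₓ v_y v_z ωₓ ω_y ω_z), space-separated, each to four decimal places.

o_n = [-0.8195, 0.4475, -0.0056]
J₁: ẑ×o_n = [-0.4475, -0.8195, 0.0000], ω = ẑ
J2: z=[0.0698, 0.9976, 0.0000] o=[0.2095, -0.0146, 0.1700] → [-0.1752, 0.0123, 1.0588, 0.0698, 0.9976, 0.0000]
J3: z=[-0.5286, 0.0370, -0.8480] o=[-0.2067, 0.3553, 0.4456] → [0.0616, 0.2812, -0.0261, -0.5286, 0.0370, -0.8480]
J4: z=[-0.5286, 0.0370, -0.8480] o=[-0.3996, 0.5922, 0.3639] → [-0.1363, 0.1608, 0.0920, -0.5286, 0.0370, -0.8480]
V = J·q̇ = [-0.4574, -0.9693, -0.7021, 0.0851, -0.7508, 1.2056]

-0.4574 -0.9693 -0.7021 0.0851 -0.7508 1.2056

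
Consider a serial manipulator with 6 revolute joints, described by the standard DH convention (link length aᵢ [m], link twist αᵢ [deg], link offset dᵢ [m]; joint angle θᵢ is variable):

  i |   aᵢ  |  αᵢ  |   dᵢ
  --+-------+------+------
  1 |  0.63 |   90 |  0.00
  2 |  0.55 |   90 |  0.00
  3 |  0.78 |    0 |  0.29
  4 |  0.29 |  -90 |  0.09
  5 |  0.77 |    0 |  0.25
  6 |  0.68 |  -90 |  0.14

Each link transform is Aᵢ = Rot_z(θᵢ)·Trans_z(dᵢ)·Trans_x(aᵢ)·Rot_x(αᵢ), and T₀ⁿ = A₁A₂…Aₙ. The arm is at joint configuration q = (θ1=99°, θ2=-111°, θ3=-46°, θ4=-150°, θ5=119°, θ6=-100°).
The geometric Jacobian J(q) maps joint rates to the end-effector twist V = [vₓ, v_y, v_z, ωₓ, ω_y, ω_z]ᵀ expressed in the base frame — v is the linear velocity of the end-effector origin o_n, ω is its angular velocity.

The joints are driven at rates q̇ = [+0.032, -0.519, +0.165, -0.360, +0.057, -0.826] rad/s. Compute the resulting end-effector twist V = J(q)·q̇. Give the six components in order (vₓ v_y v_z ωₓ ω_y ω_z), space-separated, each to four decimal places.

o_n = [-0.9208, 0.8167, -0.6012]
J₁: ẑ×o_n = [-0.8167, -0.9208, 0.0000], ω = ẑ
J2: z=[0.9877, 0.1564, 0.0000] o=[-0.0986, 0.6222, 0.0000] → [-0.0941, 0.5938, 0.3207, 0.9877, 0.1564, 0.0000]
J3: z=[0.1460, -0.9221, 0.3584] o=[-0.0677, 0.4276, -0.5135] → [-0.0585, -0.2929, -0.7298, 0.1460, -0.9221, 0.3584]
J4: z=[0.1460, -0.9221, 0.3584] o=[-0.5492, -0.1194, -0.9154] → [-0.6252, -0.1791, -0.2060, 0.1460, -0.9221, 0.3584]
J5: z=[-0.9649, -0.0528, 0.2573] o=[-0.4727, -0.0912, -0.6229] → [-0.2348, -0.0944, -0.8997, -0.9649, -0.0528, 0.2573]
J6: z=[-0.9649, -0.0528, 0.2573] o=[-0.8938, 0.3735, -1.1349] → [-0.1422, 0.5080, -0.4291, -0.9649, -0.0528, 0.2573]
V = J·q̇ = [0.3422, -0.7465, 0.0904, 0.2009, 0.1392, -0.2358]

0.3422 -0.7465 0.0904 0.2009 0.1392 -0.2358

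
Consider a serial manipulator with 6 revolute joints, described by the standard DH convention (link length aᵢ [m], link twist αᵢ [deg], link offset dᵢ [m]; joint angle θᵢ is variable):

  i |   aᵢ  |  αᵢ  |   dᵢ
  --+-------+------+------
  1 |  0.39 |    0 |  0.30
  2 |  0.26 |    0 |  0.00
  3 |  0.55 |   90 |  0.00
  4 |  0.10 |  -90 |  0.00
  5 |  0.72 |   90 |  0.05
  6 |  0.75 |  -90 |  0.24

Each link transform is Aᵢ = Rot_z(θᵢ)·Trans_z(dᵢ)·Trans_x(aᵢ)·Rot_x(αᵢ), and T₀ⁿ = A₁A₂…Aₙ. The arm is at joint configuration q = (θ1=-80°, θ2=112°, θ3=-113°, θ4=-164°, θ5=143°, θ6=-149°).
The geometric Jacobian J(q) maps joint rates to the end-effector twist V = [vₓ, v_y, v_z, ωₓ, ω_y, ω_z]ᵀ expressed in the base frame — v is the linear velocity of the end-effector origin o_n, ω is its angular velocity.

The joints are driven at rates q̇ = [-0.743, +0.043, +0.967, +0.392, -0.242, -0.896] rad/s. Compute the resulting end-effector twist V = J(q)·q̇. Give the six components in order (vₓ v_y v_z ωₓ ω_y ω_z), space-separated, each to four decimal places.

o_n = [0.5674, -0.4871, 0.5729]
J₁: ẑ×o_n = [0.4871, 0.5674, -0.0000], ω = ẑ
J2: z=[0.0000, 0.0000, 1.0000] o=[0.0677, -0.3841, 0.3000] → [0.1031, 0.4997, -0.0000, 0.0000, 0.0000, 1.0000]
J3: z=[0.0000, 0.0000, 1.0000] o=[0.2882, -0.2463, 0.3000] → [0.2408, 0.2792, -0.0000, 0.0000, 0.0000, 1.0000]
J4: z=[-0.9877, -0.1564, 0.0000] o=[0.3743, -0.7895, 0.3000] → [-0.0427, 0.2695, -0.2684, -0.9877, -0.1564, 0.0000]
J5: z=[0.0431, -0.2722, -0.9613] o=[0.3592, -0.6946, 0.2724] → [0.1176, -0.2131, 0.0656, 0.0431, -0.2722, -0.9613]
J6: z=[0.6983, 0.6963, -0.1659] o=[0.8758, -1.1863, 0.3829] → [0.2483, -0.0815, 0.7030, 0.6983, 0.6963, -0.1659]
V = J·q̇ = [-0.3923, 0.1001, -0.7510, -1.0233, -0.6193, 0.6483]

-0.3923 0.1001 -0.7510 -1.0233 -0.6193 0.6483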